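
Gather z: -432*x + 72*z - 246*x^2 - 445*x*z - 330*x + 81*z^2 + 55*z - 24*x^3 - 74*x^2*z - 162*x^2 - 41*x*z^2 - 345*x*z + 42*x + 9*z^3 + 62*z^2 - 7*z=-24*x^3 - 408*x^2 - 720*x + 9*z^3 + z^2*(143 - 41*x) + z*(-74*x^2 - 790*x + 120)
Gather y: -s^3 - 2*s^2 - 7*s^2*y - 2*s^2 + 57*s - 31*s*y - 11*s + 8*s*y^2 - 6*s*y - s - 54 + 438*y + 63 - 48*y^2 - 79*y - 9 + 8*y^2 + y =-s^3 - 4*s^2 + 45*s + y^2*(8*s - 40) + y*(-7*s^2 - 37*s + 360)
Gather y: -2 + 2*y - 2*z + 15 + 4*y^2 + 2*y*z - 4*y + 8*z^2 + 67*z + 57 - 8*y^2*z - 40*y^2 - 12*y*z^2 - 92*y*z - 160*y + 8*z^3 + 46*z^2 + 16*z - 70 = y^2*(-8*z - 36) + y*(-12*z^2 - 90*z - 162) + 8*z^3 + 54*z^2 + 81*z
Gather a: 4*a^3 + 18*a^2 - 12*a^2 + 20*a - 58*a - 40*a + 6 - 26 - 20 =4*a^3 + 6*a^2 - 78*a - 40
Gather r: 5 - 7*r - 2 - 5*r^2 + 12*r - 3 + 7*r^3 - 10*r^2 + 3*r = 7*r^3 - 15*r^2 + 8*r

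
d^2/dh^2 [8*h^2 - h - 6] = 16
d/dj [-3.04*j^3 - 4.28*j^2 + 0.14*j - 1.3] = -9.12*j^2 - 8.56*j + 0.14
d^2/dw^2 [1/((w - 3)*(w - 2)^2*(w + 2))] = 2*(10*w^4 - 35*w^3 - 12*w^2 + 52*w + 112)/(w^10 - 11*w^9 + 33*w^8 + 51*w^7 - 438*w^6 + 444*w^5 + 1448*w^4 - 3184*w^3 - 288*w^2 + 5184*w - 3456)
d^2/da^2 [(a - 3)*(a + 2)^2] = 6*a + 2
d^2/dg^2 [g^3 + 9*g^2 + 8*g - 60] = 6*g + 18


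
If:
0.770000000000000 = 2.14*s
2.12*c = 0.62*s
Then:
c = 0.11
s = 0.36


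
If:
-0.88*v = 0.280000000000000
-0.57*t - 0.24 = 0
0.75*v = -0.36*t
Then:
No Solution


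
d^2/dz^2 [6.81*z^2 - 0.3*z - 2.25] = 13.6200000000000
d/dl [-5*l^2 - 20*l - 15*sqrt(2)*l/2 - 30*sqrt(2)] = -10*l - 20 - 15*sqrt(2)/2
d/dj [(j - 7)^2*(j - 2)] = (j - 7)*(3*j - 11)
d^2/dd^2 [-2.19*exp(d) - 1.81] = -2.19*exp(d)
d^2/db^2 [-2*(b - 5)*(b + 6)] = -4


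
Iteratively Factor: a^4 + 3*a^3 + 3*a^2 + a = (a + 1)*(a^3 + 2*a^2 + a) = a*(a + 1)*(a^2 + 2*a + 1) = a*(a + 1)^2*(a + 1)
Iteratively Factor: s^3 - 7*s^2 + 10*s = (s - 5)*(s^2 - 2*s) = s*(s - 5)*(s - 2)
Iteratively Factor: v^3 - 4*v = (v + 2)*(v^2 - 2*v) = (v - 2)*(v + 2)*(v)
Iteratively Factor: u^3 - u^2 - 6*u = (u - 3)*(u^2 + 2*u) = u*(u - 3)*(u + 2)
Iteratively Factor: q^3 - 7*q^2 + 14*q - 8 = (q - 1)*(q^2 - 6*q + 8) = (q - 2)*(q - 1)*(q - 4)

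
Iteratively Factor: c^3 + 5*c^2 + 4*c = (c)*(c^2 + 5*c + 4) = c*(c + 4)*(c + 1)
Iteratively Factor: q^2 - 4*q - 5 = (q - 5)*(q + 1)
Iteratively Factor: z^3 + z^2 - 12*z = (z)*(z^2 + z - 12) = z*(z + 4)*(z - 3)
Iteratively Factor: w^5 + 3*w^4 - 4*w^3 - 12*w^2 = (w + 2)*(w^4 + w^3 - 6*w^2) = w*(w + 2)*(w^3 + w^2 - 6*w) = w*(w + 2)*(w + 3)*(w^2 - 2*w) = w^2*(w + 2)*(w + 3)*(w - 2)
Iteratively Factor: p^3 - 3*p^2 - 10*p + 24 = (p - 2)*(p^2 - p - 12) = (p - 2)*(p + 3)*(p - 4)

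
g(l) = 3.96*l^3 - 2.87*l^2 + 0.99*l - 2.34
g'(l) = 11.88*l^2 - 5.74*l + 0.99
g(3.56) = 143.48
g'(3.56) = 131.12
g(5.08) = 447.77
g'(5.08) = 278.41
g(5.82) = 686.87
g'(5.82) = 369.99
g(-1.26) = -16.07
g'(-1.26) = 27.08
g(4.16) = 237.20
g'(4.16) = 182.70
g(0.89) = -0.94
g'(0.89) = 5.29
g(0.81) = -1.32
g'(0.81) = 4.14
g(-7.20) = -1636.31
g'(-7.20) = 658.18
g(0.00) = -2.34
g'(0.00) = 0.99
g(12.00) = 6439.14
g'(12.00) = 1642.83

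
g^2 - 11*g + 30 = (g - 6)*(g - 5)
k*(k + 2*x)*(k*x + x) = k^3*x + 2*k^2*x^2 + k^2*x + 2*k*x^2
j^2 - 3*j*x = j*(j - 3*x)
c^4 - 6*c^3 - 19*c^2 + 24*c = c*(c - 8)*(c - 1)*(c + 3)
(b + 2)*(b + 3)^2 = b^3 + 8*b^2 + 21*b + 18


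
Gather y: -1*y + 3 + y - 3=0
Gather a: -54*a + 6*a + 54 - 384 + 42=-48*a - 288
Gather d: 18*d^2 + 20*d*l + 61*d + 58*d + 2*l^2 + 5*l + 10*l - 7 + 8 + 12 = 18*d^2 + d*(20*l + 119) + 2*l^2 + 15*l + 13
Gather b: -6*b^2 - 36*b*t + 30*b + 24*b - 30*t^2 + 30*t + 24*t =-6*b^2 + b*(54 - 36*t) - 30*t^2 + 54*t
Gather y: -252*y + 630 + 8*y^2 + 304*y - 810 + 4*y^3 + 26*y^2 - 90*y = 4*y^3 + 34*y^2 - 38*y - 180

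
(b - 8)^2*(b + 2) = b^3 - 14*b^2 + 32*b + 128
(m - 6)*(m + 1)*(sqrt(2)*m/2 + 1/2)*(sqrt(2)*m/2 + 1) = m^4/2 - 5*m^3/2 + 3*sqrt(2)*m^3/4 - 15*sqrt(2)*m^2/4 - 5*m^2/2 - 9*sqrt(2)*m/2 - 5*m/2 - 3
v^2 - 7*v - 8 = (v - 8)*(v + 1)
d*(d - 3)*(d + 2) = d^3 - d^2 - 6*d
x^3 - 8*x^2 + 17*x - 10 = (x - 5)*(x - 2)*(x - 1)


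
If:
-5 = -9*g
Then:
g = 5/9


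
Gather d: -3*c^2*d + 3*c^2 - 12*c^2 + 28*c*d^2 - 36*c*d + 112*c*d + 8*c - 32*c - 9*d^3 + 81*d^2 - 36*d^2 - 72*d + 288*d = -9*c^2 - 24*c - 9*d^3 + d^2*(28*c + 45) + d*(-3*c^2 + 76*c + 216)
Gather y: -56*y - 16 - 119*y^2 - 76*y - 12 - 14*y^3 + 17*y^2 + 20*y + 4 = -14*y^3 - 102*y^2 - 112*y - 24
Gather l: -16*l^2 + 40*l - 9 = -16*l^2 + 40*l - 9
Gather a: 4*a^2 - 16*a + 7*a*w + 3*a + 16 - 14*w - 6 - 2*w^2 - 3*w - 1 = 4*a^2 + a*(7*w - 13) - 2*w^2 - 17*w + 9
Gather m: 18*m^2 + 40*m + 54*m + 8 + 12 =18*m^2 + 94*m + 20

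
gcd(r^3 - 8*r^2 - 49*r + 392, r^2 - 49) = r^2 - 49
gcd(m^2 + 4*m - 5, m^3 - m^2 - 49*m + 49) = m - 1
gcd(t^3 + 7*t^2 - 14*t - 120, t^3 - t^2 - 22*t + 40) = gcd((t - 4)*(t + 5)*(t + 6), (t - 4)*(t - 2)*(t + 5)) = t^2 + t - 20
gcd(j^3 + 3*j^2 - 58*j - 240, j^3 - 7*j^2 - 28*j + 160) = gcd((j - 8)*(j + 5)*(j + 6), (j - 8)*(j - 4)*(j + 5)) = j^2 - 3*j - 40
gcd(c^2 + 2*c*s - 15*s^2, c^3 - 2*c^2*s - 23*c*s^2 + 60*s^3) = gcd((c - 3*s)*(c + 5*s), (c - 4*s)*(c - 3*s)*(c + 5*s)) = -c^2 - 2*c*s + 15*s^2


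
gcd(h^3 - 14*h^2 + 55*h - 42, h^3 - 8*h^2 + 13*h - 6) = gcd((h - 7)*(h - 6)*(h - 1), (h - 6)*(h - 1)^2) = h^2 - 7*h + 6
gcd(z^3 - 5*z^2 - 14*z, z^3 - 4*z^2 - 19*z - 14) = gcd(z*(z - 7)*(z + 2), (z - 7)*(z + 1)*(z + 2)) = z^2 - 5*z - 14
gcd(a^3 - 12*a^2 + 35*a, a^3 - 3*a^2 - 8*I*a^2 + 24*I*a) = a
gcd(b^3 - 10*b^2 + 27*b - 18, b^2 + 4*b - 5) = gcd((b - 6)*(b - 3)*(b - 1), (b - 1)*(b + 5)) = b - 1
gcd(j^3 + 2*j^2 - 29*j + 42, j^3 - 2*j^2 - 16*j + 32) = j - 2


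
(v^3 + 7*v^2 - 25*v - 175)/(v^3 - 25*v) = (v + 7)/v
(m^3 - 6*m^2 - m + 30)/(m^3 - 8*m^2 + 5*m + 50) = (m - 3)/(m - 5)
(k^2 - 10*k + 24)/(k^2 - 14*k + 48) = (k - 4)/(k - 8)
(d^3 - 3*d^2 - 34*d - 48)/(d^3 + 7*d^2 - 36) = (d^2 - 6*d - 16)/(d^2 + 4*d - 12)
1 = 1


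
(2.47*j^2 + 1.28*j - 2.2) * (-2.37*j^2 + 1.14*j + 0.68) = -5.8539*j^4 - 0.2178*j^3 + 8.3528*j^2 - 1.6376*j - 1.496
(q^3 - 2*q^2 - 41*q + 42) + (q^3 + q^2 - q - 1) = 2*q^3 - q^2 - 42*q + 41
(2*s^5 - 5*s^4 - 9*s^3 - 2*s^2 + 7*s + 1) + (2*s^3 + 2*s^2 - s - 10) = 2*s^5 - 5*s^4 - 7*s^3 + 6*s - 9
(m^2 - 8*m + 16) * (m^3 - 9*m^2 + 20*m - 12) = m^5 - 17*m^4 + 108*m^3 - 316*m^2 + 416*m - 192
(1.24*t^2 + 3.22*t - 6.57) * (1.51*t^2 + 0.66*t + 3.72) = 1.8724*t^4 + 5.6806*t^3 - 3.1827*t^2 + 7.6422*t - 24.4404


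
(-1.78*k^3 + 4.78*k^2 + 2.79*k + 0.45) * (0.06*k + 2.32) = -0.1068*k^4 - 3.8428*k^3 + 11.257*k^2 + 6.4998*k + 1.044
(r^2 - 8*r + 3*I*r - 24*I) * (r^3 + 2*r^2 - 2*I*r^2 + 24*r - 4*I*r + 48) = r^5 - 6*r^4 + I*r^4 + 14*r^3 - 6*I*r^3 - 180*r^2 + 56*I*r^2 - 480*r - 432*I*r - 1152*I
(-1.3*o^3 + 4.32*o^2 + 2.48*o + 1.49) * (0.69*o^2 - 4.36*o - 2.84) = -0.897*o^5 + 8.6488*o^4 - 13.432*o^3 - 22.0535*o^2 - 13.5396*o - 4.2316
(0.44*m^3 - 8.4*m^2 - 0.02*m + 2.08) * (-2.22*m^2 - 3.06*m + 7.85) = -0.9768*m^5 + 17.3016*m^4 + 29.2024*m^3 - 70.4964*m^2 - 6.5218*m + 16.328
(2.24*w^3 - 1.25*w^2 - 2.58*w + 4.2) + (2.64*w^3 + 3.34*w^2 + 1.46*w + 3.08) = 4.88*w^3 + 2.09*w^2 - 1.12*w + 7.28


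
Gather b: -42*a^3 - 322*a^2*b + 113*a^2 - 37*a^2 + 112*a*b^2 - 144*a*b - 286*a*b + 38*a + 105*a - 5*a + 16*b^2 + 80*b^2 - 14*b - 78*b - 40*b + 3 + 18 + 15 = -42*a^3 + 76*a^2 + 138*a + b^2*(112*a + 96) + b*(-322*a^2 - 430*a - 132) + 36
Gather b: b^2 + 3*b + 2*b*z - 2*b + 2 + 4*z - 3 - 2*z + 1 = b^2 + b*(2*z + 1) + 2*z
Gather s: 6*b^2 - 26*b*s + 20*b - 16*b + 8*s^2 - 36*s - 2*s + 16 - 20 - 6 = 6*b^2 + 4*b + 8*s^2 + s*(-26*b - 38) - 10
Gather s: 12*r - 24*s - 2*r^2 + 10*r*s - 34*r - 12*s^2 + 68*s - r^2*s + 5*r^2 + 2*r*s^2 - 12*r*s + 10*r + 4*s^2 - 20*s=3*r^2 - 12*r + s^2*(2*r - 8) + s*(-r^2 - 2*r + 24)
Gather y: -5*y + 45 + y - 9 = 36 - 4*y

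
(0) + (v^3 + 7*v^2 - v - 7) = v^3 + 7*v^2 - v - 7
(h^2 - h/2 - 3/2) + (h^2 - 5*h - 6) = 2*h^2 - 11*h/2 - 15/2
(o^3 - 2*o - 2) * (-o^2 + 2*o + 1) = -o^5 + 2*o^4 + 3*o^3 - 2*o^2 - 6*o - 2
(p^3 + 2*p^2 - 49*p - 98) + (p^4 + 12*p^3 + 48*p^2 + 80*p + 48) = p^4 + 13*p^3 + 50*p^2 + 31*p - 50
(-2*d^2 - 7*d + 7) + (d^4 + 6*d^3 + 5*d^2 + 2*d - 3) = d^4 + 6*d^3 + 3*d^2 - 5*d + 4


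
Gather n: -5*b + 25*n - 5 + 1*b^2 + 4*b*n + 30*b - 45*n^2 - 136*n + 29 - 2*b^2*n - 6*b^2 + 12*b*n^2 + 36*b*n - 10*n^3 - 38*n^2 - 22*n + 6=-5*b^2 + 25*b - 10*n^3 + n^2*(12*b - 83) + n*(-2*b^2 + 40*b - 133) + 30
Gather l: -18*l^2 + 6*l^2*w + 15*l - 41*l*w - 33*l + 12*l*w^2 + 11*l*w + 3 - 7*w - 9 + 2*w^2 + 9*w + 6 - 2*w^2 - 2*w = l^2*(6*w - 18) + l*(12*w^2 - 30*w - 18)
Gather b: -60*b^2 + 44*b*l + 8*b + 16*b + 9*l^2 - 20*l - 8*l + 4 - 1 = -60*b^2 + b*(44*l + 24) + 9*l^2 - 28*l + 3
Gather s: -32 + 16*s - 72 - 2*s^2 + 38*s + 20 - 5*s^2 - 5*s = -7*s^2 + 49*s - 84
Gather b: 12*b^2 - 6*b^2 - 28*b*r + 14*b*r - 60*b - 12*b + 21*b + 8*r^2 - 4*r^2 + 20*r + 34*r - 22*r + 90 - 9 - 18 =6*b^2 + b*(-14*r - 51) + 4*r^2 + 32*r + 63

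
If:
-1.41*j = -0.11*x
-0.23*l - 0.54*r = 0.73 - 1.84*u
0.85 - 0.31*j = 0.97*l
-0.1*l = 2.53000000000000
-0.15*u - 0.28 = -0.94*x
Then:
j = 81.91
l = -25.30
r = 22421.49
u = 6577.46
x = 1049.89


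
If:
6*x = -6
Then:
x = -1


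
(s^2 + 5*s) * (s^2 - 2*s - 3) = s^4 + 3*s^3 - 13*s^2 - 15*s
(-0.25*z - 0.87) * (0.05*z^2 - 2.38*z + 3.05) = -0.0125*z^3 + 0.5515*z^2 + 1.3081*z - 2.6535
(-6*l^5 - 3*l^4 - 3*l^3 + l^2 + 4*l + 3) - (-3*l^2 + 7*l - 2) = -6*l^5 - 3*l^4 - 3*l^3 + 4*l^2 - 3*l + 5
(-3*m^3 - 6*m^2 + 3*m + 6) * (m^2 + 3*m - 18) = -3*m^5 - 15*m^4 + 39*m^3 + 123*m^2 - 36*m - 108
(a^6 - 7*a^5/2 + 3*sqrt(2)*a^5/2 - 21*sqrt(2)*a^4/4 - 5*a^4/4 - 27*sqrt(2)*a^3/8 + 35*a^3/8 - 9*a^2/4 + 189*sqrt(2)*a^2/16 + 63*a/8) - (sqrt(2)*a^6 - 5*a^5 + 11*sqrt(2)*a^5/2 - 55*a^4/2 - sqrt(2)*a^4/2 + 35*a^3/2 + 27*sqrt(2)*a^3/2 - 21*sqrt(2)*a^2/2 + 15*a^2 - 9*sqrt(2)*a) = -sqrt(2)*a^6 + a^6 - 4*sqrt(2)*a^5 + 3*a^5/2 - 19*sqrt(2)*a^4/4 + 105*a^4/4 - 135*sqrt(2)*a^3/8 - 105*a^3/8 - 69*a^2/4 + 357*sqrt(2)*a^2/16 + 63*a/8 + 9*sqrt(2)*a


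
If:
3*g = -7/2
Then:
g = -7/6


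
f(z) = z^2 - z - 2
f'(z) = 2*z - 1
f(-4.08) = 18.73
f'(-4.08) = -9.16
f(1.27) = -1.66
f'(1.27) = 1.54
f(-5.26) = 30.93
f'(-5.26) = -11.52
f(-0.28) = -1.64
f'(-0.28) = -1.56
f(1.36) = -1.51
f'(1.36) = 1.72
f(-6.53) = 47.17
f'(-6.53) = -14.06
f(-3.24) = 11.74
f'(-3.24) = -7.48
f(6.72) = 36.44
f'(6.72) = 12.44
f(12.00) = 130.00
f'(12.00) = 23.00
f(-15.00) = 238.00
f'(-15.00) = -31.00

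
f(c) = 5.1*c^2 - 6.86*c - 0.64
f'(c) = 10.2*c - 6.86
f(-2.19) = 38.84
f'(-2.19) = -29.20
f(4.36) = 66.40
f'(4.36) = 37.61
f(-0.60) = 5.31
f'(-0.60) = -12.98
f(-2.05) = 34.86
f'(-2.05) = -27.77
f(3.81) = 47.26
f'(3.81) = 32.00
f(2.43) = 12.81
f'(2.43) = 17.93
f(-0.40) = 2.92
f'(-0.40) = -10.94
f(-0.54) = 4.55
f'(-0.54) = -12.37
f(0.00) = -0.64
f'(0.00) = -6.86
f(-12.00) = 816.08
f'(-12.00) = -129.26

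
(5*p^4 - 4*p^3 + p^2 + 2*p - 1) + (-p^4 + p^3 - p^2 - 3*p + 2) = 4*p^4 - 3*p^3 - p + 1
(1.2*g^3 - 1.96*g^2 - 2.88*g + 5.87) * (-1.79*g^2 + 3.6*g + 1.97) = -2.148*g^5 + 7.8284*g^4 + 0.4632*g^3 - 24.7365*g^2 + 15.4584*g + 11.5639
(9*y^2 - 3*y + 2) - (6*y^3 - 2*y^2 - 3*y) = -6*y^3 + 11*y^2 + 2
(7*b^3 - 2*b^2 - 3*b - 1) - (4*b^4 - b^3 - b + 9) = -4*b^4 + 8*b^3 - 2*b^2 - 2*b - 10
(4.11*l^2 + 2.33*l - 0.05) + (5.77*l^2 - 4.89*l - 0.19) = 9.88*l^2 - 2.56*l - 0.24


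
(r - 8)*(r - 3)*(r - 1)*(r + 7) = r^4 - 5*r^3 - 49*r^2 + 221*r - 168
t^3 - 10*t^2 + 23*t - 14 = (t - 7)*(t - 2)*(t - 1)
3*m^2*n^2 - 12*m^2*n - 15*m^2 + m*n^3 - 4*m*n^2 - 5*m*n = (3*m + n)*(n - 5)*(m*n + m)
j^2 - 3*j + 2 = (j - 2)*(j - 1)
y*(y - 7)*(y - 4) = y^3 - 11*y^2 + 28*y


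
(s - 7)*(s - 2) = s^2 - 9*s + 14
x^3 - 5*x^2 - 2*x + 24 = (x - 4)*(x - 3)*(x + 2)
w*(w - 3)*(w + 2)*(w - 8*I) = w^4 - w^3 - 8*I*w^3 - 6*w^2 + 8*I*w^2 + 48*I*w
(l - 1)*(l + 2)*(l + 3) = l^3 + 4*l^2 + l - 6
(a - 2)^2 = a^2 - 4*a + 4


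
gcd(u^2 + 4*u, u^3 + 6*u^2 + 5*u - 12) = u + 4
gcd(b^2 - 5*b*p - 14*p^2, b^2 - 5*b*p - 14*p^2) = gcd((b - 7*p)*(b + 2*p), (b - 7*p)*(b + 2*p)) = -b^2 + 5*b*p + 14*p^2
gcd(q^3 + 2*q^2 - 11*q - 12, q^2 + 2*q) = 1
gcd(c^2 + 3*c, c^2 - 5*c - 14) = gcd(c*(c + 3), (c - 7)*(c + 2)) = 1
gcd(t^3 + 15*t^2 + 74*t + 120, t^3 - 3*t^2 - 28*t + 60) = t + 5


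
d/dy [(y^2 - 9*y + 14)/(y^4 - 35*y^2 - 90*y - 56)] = (-2*y^3 - y^2 + 28*y + 36)/(y^6 + 14*y^5 + 77*y^4 + 212*y^3 + 308*y^2 + 224*y + 64)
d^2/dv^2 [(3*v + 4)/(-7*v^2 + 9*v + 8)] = 2*((3*v + 4)*(14*v - 9)^2 + (63*v + 1)*(-7*v^2 + 9*v + 8))/(-7*v^2 + 9*v + 8)^3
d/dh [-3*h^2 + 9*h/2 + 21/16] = 9/2 - 6*h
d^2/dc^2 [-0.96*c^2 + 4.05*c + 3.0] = -1.92000000000000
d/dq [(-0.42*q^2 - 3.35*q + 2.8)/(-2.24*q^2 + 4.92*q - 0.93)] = (-9.5704*q^2 + 13.3252*q - 10.6605)/(5.0176*q^4 - 22.0416*q^3 + 28.3728*q^2 - 9.1512*q + 0.8649)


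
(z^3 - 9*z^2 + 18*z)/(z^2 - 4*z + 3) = z*(z - 6)/(z - 1)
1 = 1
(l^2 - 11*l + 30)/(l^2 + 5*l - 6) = (l^2 - 11*l + 30)/(l^2 + 5*l - 6)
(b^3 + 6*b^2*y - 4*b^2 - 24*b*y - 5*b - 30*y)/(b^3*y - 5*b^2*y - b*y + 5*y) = (b + 6*y)/(y*(b - 1))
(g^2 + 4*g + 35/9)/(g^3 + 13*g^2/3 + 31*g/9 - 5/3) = (3*g + 7)/(3*g^2 + 8*g - 3)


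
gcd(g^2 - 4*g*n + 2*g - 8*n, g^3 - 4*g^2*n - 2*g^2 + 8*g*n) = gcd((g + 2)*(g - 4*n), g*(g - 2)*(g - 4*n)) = g - 4*n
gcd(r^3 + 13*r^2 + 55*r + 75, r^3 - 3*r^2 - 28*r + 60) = r + 5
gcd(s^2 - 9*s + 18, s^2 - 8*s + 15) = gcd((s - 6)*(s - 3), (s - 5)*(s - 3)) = s - 3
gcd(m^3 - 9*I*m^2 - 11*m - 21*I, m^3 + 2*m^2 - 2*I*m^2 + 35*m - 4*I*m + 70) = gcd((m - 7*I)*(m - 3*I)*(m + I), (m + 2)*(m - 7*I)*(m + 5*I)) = m - 7*I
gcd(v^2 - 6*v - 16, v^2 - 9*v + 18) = 1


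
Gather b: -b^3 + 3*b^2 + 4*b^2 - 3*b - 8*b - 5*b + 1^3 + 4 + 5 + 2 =-b^3 + 7*b^2 - 16*b + 12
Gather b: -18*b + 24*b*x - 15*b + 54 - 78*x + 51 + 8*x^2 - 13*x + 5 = b*(24*x - 33) + 8*x^2 - 91*x + 110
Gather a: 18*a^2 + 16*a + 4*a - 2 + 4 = 18*a^2 + 20*a + 2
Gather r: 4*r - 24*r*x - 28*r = r*(-24*x - 24)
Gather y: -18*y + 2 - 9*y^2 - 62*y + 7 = -9*y^2 - 80*y + 9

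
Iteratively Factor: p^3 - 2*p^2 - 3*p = (p - 3)*(p^2 + p) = p*(p - 3)*(p + 1)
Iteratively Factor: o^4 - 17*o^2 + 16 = (o - 1)*(o^3 + o^2 - 16*o - 16) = (o - 4)*(o - 1)*(o^2 + 5*o + 4) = (o - 4)*(o - 1)*(o + 4)*(o + 1)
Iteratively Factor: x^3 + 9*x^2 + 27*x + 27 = (x + 3)*(x^2 + 6*x + 9) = (x + 3)^2*(x + 3)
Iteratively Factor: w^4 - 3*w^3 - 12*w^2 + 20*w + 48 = (w + 2)*(w^3 - 5*w^2 - 2*w + 24) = (w - 3)*(w + 2)*(w^2 - 2*w - 8) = (w - 3)*(w + 2)^2*(w - 4)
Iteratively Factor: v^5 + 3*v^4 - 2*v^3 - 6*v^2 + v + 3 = (v + 1)*(v^4 + 2*v^3 - 4*v^2 - 2*v + 3) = (v + 1)^2*(v^3 + v^2 - 5*v + 3) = (v + 1)^2*(v + 3)*(v^2 - 2*v + 1) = (v - 1)*(v + 1)^2*(v + 3)*(v - 1)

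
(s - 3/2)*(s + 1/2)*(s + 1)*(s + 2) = s^4 + 2*s^3 - 7*s^2/4 - 17*s/4 - 3/2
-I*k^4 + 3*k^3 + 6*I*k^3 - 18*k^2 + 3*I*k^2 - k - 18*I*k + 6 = (k - 6)*(k + I)^2*(-I*k + 1)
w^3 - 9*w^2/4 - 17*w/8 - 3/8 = (w - 3)*(w + 1/4)*(w + 1/2)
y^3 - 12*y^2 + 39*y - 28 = (y - 7)*(y - 4)*(y - 1)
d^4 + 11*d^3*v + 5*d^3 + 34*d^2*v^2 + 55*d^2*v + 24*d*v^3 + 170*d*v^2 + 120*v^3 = (d + 5)*(d + v)*(d + 4*v)*(d + 6*v)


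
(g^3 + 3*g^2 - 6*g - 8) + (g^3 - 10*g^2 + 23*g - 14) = 2*g^3 - 7*g^2 + 17*g - 22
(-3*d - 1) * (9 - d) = 3*d^2 - 26*d - 9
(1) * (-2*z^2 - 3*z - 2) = -2*z^2 - 3*z - 2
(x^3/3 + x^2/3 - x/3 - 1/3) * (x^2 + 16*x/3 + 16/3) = x^5/3 + 19*x^4/9 + 29*x^3/9 - x^2/3 - 32*x/9 - 16/9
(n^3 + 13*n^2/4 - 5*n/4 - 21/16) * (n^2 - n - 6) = n^5 + 9*n^4/4 - 21*n^3/2 - 313*n^2/16 + 141*n/16 + 63/8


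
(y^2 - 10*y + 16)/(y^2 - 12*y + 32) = (y - 2)/(y - 4)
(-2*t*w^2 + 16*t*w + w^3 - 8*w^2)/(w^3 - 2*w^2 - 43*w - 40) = w*(-2*t + w)/(w^2 + 6*w + 5)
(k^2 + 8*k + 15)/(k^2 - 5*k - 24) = (k + 5)/(k - 8)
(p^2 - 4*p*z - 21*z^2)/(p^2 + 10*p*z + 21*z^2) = (p - 7*z)/(p + 7*z)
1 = 1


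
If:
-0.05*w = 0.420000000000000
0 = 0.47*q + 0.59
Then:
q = -1.26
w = -8.40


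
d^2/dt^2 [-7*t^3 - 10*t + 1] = -42*t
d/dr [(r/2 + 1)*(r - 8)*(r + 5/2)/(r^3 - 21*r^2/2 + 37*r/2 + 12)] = (-28*r^2 - 52*r + 23)/(2*(4*r^4 - 20*r^3 + 13*r^2 + 30*r + 9))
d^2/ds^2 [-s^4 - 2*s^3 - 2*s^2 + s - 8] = -12*s^2 - 12*s - 4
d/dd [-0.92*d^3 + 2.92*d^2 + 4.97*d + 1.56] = -2.76*d^2 + 5.84*d + 4.97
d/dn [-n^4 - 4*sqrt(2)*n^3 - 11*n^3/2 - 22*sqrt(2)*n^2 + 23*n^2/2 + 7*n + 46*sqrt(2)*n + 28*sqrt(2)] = -4*n^3 - 12*sqrt(2)*n^2 - 33*n^2/2 - 44*sqrt(2)*n + 23*n + 7 + 46*sqrt(2)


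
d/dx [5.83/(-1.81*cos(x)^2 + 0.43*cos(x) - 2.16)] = (2.5069 - 21.1046*cos(x))*sin(x)/(1.81*cos(x)^2 - 0.43*cos(x) + 2.16)^2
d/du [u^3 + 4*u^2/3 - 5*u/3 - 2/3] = 3*u^2 + 8*u/3 - 5/3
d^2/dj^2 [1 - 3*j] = 0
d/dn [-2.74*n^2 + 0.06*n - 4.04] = 0.06 - 5.48*n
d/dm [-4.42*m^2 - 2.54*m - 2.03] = -8.84*m - 2.54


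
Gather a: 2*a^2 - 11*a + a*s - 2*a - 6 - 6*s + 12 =2*a^2 + a*(s - 13) - 6*s + 6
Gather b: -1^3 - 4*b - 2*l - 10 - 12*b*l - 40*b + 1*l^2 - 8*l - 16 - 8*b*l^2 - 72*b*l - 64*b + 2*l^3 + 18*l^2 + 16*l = b*(-8*l^2 - 84*l - 108) + 2*l^3 + 19*l^2 + 6*l - 27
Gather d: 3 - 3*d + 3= 6 - 3*d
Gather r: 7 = 7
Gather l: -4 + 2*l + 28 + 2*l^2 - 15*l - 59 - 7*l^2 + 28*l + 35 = -5*l^2 + 15*l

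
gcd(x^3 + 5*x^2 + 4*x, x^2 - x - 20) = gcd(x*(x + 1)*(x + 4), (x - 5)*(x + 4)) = x + 4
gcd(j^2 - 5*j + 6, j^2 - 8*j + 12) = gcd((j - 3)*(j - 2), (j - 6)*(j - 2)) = j - 2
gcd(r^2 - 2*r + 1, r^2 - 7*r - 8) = 1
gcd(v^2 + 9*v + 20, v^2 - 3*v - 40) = v + 5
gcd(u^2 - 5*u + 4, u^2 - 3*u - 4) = u - 4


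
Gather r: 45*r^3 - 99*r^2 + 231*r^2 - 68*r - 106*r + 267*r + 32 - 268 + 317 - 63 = 45*r^3 + 132*r^2 + 93*r + 18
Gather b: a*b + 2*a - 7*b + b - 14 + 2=2*a + b*(a - 6) - 12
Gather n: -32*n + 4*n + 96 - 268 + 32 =-28*n - 140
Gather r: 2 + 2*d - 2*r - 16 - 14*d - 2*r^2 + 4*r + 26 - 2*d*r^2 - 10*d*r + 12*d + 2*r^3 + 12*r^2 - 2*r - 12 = -10*d*r + 2*r^3 + r^2*(10 - 2*d)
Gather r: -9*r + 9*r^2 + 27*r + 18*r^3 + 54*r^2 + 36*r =18*r^3 + 63*r^2 + 54*r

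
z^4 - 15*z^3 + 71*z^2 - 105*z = z*(z - 7)*(z - 5)*(z - 3)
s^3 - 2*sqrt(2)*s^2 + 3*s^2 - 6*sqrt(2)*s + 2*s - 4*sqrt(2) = (s + 1)*(s + 2)*(s - 2*sqrt(2))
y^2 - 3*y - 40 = (y - 8)*(y + 5)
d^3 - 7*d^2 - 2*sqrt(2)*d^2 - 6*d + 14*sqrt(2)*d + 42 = (d - 7)*(d - 3*sqrt(2))*(d + sqrt(2))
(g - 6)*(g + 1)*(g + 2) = g^3 - 3*g^2 - 16*g - 12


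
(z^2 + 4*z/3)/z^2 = (z + 4/3)/z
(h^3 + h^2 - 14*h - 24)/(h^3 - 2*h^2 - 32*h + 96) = (h^2 + 5*h + 6)/(h^2 + 2*h - 24)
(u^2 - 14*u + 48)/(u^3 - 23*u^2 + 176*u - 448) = (u - 6)/(u^2 - 15*u + 56)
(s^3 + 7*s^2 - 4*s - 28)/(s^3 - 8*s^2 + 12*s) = (s^2 + 9*s + 14)/(s*(s - 6))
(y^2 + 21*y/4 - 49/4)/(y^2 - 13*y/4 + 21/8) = 2*(y + 7)/(2*y - 3)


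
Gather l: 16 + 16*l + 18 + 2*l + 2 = 18*l + 36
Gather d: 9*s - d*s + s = -d*s + 10*s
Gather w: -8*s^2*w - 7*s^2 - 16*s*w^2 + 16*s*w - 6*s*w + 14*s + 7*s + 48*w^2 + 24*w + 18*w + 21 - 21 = -7*s^2 + 21*s + w^2*(48 - 16*s) + w*(-8*s^2 + 10*s + 42)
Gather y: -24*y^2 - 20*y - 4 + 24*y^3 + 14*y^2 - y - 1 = 24*y^3 - 10*y^2 - 21*y - 5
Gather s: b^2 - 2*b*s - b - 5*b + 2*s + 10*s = b^2 - 6*b + s*(12 - 2*b)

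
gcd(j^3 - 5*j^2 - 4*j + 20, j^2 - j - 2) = j - 2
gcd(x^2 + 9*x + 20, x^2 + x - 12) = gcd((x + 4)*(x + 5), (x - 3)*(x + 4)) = x + 4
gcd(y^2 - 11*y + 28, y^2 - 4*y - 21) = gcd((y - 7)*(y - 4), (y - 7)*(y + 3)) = y - 7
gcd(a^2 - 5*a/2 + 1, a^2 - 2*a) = a - 2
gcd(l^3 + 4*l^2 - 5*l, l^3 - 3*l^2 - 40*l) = l^2 + 5*l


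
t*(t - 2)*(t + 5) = t^3 + 3*t^2 - 10*t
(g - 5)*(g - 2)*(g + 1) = g^3 - 6*g^2 + 3*g + 10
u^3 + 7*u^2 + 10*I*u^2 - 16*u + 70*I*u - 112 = (u + 7)*(u + 2*I)*(u + 8*I)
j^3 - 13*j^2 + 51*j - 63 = (j - 7)*(j - 3)^2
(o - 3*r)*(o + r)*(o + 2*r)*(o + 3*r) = o^4 + 3*o^3*r - 7*o^2*r^2 - 27*o*r^3 - 18*r^4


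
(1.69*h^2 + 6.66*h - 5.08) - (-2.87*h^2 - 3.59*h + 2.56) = 4.56*h^2 + 10.25*h - 7.64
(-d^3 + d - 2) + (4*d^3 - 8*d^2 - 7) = 3*d^3 - 8*d^2 + d - 9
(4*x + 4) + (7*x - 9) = 11*x - 5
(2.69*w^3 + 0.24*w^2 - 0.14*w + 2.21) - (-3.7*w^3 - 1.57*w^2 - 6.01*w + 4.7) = 6.39*w^3 + 1.81*w^2 + 5.87*w - 2.49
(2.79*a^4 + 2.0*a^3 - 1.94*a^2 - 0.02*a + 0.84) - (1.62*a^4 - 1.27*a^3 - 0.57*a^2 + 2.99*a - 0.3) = 1.17*a^4 + 3.27*a^3 - 1.37*a^2 - 3.01*a + 1.14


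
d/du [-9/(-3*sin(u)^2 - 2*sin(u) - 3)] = -18*(3*sin(u) + 1)*cos(u)/(3*sin(u)^2 + 2*sin(u) + 3)^2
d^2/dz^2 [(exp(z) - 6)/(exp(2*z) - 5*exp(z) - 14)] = (exp(4*z) - 19*exp(3*z) + 174*exp(2*z) - 556*exp(z) + 616)*exp(z)/(exp(6*z) - 15*exp(5*z) + 33*exp(4*z) + 295*exp(3*z) - 462*exp(2*z) - 2940*exp(z) - 2744)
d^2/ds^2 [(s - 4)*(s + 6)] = 2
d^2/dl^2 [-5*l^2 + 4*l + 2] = -10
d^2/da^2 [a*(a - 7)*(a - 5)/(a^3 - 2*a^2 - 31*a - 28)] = 4*(-5*a^3 - 6*a^2 + 30*a + 58)/(a^6 + 15*a^5 + 87*a^4 + 245*a^3 + 348*a^2 + 240*a + 64)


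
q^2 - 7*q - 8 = (q - 8)*(q + 1)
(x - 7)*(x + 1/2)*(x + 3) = x^3 - 7*x^2/2 - 23*x - 21/2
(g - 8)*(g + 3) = g^2 - 5*g - 24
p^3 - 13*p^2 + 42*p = p*(p - 7)*(p - 6)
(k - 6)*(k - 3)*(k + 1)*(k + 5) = k^4 - 3*k^3 - 31*k^2 + 63*k + 90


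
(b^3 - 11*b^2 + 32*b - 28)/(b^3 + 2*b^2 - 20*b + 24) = (b - 7)/(b + 6)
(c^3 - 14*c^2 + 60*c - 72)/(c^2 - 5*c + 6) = (c^2 - 12*c + 36)/(c - 3)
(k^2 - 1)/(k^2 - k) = (k + 1)/k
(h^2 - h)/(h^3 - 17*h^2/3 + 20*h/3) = 3*(h - 1)/(3*h^2 - 17*h + 20)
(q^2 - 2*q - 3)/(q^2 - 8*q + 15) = (q + 1)/(q - 5)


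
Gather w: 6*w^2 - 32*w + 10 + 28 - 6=6*w^2 - 32*w + 32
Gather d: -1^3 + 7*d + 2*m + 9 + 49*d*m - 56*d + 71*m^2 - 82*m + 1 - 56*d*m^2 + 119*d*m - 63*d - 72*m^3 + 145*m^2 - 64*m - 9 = d*(-56*m^2 + 168*m - 112) - 72*m^3 + 216*m^2 - 144*m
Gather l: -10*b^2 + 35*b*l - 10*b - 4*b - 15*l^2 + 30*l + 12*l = -10*b^2 - 14*b - 15*l^2 + l*(35*b + 42)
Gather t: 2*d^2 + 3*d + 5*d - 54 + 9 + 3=2*d^2 + 8*d - 42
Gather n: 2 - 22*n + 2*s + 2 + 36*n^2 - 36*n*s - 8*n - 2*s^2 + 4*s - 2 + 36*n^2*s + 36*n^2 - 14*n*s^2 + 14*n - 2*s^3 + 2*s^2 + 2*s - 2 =n^2*(36*s + 72) + n*(-14*s^2 - 36*s - 16) - 2*s^3 + 8*s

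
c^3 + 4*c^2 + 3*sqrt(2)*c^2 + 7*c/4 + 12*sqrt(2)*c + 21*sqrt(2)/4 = (c + 1/2)*(c + 7/2)*(c + 3*sqrt(2))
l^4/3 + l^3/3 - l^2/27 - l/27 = l*(l/3 + 1/3)*(l - 1/3)*(l + 1/3)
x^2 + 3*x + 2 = (x + 1)*(x + 2)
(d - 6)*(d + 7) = d^2 + d - 42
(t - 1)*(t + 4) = t^2 + 3*t - 4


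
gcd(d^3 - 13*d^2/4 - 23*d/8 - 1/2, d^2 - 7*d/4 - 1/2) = d + 1/4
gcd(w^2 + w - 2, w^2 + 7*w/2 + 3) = w + 2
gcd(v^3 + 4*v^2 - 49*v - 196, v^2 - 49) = v^2 - 49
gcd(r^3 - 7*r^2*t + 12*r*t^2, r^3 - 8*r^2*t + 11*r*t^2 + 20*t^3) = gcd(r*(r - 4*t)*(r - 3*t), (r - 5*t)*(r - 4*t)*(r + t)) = r - 4*t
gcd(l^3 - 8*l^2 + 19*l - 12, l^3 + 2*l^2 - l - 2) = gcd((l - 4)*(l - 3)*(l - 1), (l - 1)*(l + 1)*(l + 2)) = l - 1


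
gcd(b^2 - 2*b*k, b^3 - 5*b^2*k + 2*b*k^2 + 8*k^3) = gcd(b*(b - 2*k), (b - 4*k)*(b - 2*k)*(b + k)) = b - 2*k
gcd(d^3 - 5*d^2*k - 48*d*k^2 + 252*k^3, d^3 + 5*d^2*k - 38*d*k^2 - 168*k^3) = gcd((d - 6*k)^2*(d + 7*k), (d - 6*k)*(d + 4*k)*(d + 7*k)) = d^2 + d*k - 42*k^2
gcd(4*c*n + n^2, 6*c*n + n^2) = n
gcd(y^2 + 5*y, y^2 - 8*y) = y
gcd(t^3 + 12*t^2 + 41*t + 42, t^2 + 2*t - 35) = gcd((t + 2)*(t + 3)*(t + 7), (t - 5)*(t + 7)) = t + 7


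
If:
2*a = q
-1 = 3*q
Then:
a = -1/6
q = -1/3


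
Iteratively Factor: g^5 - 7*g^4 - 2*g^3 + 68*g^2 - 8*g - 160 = (g + 2)*(g^4 - 9*g^3 + 16*g^2 + 36*g - 80) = (g - 4)*(g + 2)*(g^3 - 5*g^2 - 4*g + 20) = (g - 5)*(g - 4)*(g + 2)*(g^2 - 4) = (g - 5)*(g - 4)*(g - 2)*(g + 2)*(g + 2)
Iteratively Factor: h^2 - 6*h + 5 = (h - 5)*(h - 1)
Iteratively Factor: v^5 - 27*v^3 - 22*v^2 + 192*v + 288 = (v + 2)*(v^4 - 2*v^3 - 23*v^2 + 24*v + 144) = (v - 4)*(v + 2)*(v^3 + 2*v^2 - 15*v - 36) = (v - 4)^2*(v + 2)*(v^2 + 6*v + 9) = (v - 4)^2*(v + 2)*(v + 3)*(v + 3)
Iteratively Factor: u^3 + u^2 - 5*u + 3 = (u - 1)*(u^2 + 2*u - 3) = (u - 1)^2*(u + 3)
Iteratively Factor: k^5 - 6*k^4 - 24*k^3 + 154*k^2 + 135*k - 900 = (k - 5)*(k^4 - k^3 - 29*k^2 + 9*k + 180) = (k - 5)*(k + 4)*(k^3 - 5*k^2 - 9*k + 45) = (k - 5)*(k - 3)*(k + 4)*(k^2 - 2*k - 15) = (k - 5)^2*(k - 3)*(k + 4)*(k + 3)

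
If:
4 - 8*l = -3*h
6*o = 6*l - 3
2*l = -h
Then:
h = -4/7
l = 2/7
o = -3/14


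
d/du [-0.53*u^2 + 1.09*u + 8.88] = 1.09 - 1.06*u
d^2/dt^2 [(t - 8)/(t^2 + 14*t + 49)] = 2*(t - 38)/(t^4 + 28*t^3 + 294*t^2 + 1372*t + 2401)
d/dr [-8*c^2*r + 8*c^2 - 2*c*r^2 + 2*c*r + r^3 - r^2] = -8*c^2 - 4*c*r + 2*c + 3*r^2 - 2*r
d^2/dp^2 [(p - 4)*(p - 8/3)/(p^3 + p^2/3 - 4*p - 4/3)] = 2*(27*p^6 - 540*p^5 + 1872*p^4 + 316*p^3 - 4764*p^2 - 240*p + 5744)/(27*p^9 + 27*p^8 - 315*p^7 - 323*p^6 + 1188*p^5 + 1284*p^4 - 1296*p^3 - 1680*p^2 - 576*p - 64)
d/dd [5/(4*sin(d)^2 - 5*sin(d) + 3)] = 5*(5 - 8*sin(d))*cos(d)/(4*sin(d)^2 - 5*sin(d) + 3)^2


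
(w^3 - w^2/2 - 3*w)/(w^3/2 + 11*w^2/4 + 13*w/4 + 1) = 2*w*(2*w^2 - w - 6)/(2*w^3 + 11*w^2 + 13*w + 4)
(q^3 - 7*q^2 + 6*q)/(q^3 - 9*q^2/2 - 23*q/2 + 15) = 2*q/(2*q + 5)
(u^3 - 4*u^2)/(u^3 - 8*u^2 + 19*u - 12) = u^2/(u^2 - 4*u + 3)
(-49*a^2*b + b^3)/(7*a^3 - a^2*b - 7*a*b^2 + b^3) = b*(-7*a - b)/(a^2 - b^2)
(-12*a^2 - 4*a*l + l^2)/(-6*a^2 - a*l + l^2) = (6*a - l)/(3*a - l)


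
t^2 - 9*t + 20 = (t - 5)*(t - 4)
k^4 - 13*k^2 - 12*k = k*(k - 4)*(k + 1)*(k + 3)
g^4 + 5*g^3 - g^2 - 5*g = g*(g - 1)*(g + 1)*(g + 5)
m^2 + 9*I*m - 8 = (m + I)*(m + 8*I)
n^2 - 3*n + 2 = (n - 2)*(n - 1)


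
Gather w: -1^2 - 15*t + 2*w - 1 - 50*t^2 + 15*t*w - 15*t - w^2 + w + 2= -50*t^2 - 30*t - w^2 + w*(15*t + 3)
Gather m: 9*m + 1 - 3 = 9*m - 2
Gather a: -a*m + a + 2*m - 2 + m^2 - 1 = a*(1 - m) + m^2 + 2*m - 3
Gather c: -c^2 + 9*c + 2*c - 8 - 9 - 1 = -c^2 + 11*c - 18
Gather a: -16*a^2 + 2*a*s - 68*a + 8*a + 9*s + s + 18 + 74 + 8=-16*a^2 + a*(2*s - 60) + 10*s + 100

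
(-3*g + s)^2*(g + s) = 9*g^3 + 3*g^2*s - 5*g*s^2 + s^3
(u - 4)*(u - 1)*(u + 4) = u^3 - u^2 - 16*u + 16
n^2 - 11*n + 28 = (n - 7)*(n - 4)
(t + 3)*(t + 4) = t^2 + 7*t + 12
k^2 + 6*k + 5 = (k + 1)*(k + 5)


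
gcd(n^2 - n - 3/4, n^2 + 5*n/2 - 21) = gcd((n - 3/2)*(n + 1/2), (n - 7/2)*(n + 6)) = 1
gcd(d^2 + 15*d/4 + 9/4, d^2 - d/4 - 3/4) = d + 3/4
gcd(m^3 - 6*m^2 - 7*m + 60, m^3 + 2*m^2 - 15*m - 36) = m^2 - m - 12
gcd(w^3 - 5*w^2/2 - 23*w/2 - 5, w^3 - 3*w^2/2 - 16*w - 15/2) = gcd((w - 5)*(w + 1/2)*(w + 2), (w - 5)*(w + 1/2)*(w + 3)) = w^2 - 9*w/2 - 5/2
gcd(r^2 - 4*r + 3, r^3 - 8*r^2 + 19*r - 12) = r^2 - 4*r + 3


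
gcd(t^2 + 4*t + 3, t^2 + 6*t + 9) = t + 3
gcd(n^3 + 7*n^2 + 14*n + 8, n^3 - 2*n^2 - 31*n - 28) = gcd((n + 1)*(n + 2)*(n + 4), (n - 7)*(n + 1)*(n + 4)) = n^2 + 5*n + 4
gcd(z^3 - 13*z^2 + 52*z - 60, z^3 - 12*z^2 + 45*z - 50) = z^2 - 7*z + 10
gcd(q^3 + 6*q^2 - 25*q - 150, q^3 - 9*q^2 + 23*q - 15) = q - 5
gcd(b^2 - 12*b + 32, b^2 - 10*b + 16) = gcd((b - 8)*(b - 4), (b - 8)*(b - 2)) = b - 8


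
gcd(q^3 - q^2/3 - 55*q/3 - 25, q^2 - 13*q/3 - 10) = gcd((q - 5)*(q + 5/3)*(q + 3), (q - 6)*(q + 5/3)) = q + 5/3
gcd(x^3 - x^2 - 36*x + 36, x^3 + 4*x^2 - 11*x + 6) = x^2 + 5*x - 6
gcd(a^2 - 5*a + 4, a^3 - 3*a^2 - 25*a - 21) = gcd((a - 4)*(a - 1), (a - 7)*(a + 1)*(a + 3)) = 1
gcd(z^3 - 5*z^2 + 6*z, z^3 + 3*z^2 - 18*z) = z^2 - 3*z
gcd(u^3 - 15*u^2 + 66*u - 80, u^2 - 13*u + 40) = u^2 - 13*u + 40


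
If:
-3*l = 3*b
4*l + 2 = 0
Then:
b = 1/2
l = -1/2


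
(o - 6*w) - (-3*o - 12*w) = 4*o + 6*w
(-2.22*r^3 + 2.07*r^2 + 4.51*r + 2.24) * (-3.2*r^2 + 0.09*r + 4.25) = 7.104*r^5 - 6.8238*r^4 - 23.6807*r^3 + 2.0354*r^2 + 19.3691*r + 9.52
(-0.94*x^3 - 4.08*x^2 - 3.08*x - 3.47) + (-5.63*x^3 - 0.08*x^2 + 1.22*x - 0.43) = -6.57*x^3 - 4.16*x^2 - 1.86*x - 3.9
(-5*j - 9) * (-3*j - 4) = 15*j^2 + 47*j + 36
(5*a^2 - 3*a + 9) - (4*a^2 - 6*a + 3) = a^2 + 3*a + 6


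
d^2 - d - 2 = (d - 2)*(d + 1)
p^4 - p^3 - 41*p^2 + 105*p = p*(p - 5)*(p - 3)*(p + 7)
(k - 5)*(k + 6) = k^2 + k - 30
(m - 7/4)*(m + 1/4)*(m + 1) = m^3 - m^2/2 - 31*m/16 - 7/16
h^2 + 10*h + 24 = (h + 4)*(h + 6)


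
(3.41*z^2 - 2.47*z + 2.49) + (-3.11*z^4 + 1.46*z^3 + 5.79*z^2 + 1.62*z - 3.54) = -3.11*z^4 + 1.46*z^3 + 9.2*z^2 - 0.85*z - 1.05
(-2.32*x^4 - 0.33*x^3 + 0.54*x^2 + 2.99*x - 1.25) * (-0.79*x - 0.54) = 1.8328*x^5 + 1.5135*x^4 - 0.2484*x^3 - 2.6537*x^2 - 0.6271*x + 0.675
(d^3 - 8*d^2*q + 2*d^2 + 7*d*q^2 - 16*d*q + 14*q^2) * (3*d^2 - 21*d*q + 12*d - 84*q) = 3*d^5 - 45*d^4*q + 18*d^4 + 189*d^3*q^2 - 270*d^3*q + 24*d^3 - 147*d^2*q^3 + 1134*d^2*q^2 - 360*d^2*q - 882*d*q^3 + 1512*d*q^2 - 1176*q^3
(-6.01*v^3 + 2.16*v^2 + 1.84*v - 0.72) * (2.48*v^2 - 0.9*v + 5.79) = -14.9048*v^5 + 10.7658*v^4 - 32.1787*v^3 + 9.0648*v^2 + 11.3016*v - 4.1688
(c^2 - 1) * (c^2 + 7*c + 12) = c^4 + 7*c^3 + 11*c^2 - 7*c - 12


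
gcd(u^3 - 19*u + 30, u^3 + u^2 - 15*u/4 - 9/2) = u - 2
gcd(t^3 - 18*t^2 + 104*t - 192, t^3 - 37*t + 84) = t - 4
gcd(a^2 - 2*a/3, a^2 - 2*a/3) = a^2 - 2*a/3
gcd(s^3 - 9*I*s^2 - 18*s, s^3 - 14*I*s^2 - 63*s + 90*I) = s^2 - 9*I*s - 18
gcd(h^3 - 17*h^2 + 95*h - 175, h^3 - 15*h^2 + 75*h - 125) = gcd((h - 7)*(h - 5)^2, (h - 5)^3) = h^2 - 10*h + 25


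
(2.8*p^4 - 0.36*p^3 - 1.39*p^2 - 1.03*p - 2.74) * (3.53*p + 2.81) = 9.884*p^5 + 6.5972*p^4 - 5.9183*p^3 - 7.5418*p^2 - 12.5665*p - 7.6994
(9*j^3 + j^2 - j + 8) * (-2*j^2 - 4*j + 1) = -18*j^5 - 38*j^4 + 7*j^3 - 11*j^2 - 33*j + 8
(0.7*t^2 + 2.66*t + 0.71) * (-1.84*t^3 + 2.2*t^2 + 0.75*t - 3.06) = -1.288*t^5 - 3.3544*t^4 + 5.0706*t^3 + 1.415*t^2 - 7.6071*t - 2.1726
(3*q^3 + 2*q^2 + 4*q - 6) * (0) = 0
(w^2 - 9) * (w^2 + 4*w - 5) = w^4 + 4*w^3 - 14*w^2 - 36*w + 45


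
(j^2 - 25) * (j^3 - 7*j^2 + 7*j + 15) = j^5 - 7*j^4 - 18*j^3 + 190*j^2 - 175*j - 375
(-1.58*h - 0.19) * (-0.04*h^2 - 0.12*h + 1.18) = 0.0632*h^3 + 0.1972*h^2 - 1.8416*h - 0.2242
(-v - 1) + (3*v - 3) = 2*v - 4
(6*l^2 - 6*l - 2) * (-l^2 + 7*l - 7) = -6*l^4 + 48*l^3 - 82*l^2 + 28*l + 14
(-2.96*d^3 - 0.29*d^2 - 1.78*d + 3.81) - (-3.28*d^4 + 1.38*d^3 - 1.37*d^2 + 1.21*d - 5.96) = 3.28*d^4 - 4.34*d^3 + 1.08*d^2 - 2.99*d + 9.77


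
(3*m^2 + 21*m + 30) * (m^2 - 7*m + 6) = 3*m^4 - 99*m^2 - 84*m + 180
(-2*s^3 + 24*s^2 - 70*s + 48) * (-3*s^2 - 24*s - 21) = 6*s^5 - 24*s^4 - 324*s^3 + 1032*s^2 + 318*s - 1008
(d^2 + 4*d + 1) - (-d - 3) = d^2 + 5*d + 4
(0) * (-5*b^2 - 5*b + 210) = 0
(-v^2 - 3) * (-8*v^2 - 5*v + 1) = 8*v^4 + 5*v^3 + 23*v^2 + 15*v - 3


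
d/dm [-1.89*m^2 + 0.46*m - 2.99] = 0.46 - 3.78*m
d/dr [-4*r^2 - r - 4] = -8*r - 1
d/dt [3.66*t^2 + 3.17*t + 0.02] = 7.32*t + 3.17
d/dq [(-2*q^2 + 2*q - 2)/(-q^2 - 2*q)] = 2*(3*q^2 - 2*q - 2)/(q^2*(q^2 + 4*q + 4))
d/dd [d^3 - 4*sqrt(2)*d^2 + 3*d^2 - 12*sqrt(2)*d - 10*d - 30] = 3*d^2 - 8*sqrt(2)*d + 6*d - 12*sqrt(2) - 10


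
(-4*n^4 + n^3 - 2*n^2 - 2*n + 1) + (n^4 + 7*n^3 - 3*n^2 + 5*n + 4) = -3*n^4 + 8*n^3 - 5*n^2 + 3*n + 5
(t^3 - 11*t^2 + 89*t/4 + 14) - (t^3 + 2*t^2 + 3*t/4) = -13*t^2 + 43*t/2 + 14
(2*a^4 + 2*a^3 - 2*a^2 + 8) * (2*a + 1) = 4*a^5 + 6*a^4 - 2*a^3 - 2*a^2 + 16*a + 8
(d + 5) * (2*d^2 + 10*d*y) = 2*d^3 + 10*d^2*y + 10*d^2 + 50*d*y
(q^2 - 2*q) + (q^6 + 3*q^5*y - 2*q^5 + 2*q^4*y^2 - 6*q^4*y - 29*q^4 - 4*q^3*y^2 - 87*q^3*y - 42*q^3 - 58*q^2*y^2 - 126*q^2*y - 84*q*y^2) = q^6 + 3*q^5*y - 2*q^5 + 2*q^4*y^2 - 6*q^4*y - 29*q^4 - 4*q^3*y^2 - 87*q^3*y - 42*q^3 - 58*q^2*y^2 - 126*q^2*y + q^2 - 84*q*y^2 - 2*q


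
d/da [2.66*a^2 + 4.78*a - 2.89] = 5.32*a + 4.78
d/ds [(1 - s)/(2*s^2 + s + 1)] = (-2*s^2 - s + (s - 1)*(4*s + 1) - 1)/(2*s^2 + s + 1)^2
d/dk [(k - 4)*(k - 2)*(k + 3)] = 3*k^2 - 6*k - 10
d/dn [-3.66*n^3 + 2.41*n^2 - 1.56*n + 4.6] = -10.98*n^2 + 4.82*n - 1.56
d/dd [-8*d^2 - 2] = -16*d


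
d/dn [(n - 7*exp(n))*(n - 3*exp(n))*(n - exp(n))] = -11*n^2*exp(n) + 3*n^2 + 62*n*exp(2*n) - 22*n*exp(n) - 63*exp(3*n) + 31*exp(2*n)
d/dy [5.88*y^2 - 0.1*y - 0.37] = 11.76*y - 0.1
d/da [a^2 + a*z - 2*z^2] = 2*a + z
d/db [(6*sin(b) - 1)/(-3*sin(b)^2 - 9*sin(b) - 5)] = 3*(6*sin(b)^2 - 2*sin(b) - 13)*cos(b)/(3*sin(b)^2 + 9*sin(b) + 5)^2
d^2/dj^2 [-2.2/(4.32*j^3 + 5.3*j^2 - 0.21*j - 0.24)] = ((57.024*j + 23.32)*(4.32*j^3 + 5.3*j^2 - 0.21*j - 0.24) - 2.2*(12.96*j^2 + 10.6*j - 0.21)*(25.92*j^2 + 21.2*j - 0.42))/(4.32*j^3 + 5.3*j^2 - 0.21*j - 0.24)^3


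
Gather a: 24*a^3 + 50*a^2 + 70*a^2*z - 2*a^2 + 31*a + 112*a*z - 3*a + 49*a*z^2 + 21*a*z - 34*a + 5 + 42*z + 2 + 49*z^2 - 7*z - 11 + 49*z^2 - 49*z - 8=24*a^3 + a^2*(70*z + 48) + a*(49*z^2 + 133*z - 6) + 98*z^2 - 14*z - 12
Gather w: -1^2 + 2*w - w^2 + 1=-w^2 + 2*w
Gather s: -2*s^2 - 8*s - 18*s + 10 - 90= -2*s^2 - 26*s - 80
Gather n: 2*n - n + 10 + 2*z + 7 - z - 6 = n + z + 11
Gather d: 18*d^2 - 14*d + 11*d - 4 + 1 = 18*d^2 - 3*d - 3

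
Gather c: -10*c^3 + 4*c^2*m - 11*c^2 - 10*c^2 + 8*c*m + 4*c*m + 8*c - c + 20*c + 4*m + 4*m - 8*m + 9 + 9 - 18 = -10*c^3 + c^2*(4*m - 21) + c*(12*m + 27)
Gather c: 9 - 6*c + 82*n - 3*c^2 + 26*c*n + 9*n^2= -3*c^2 + c*(26*n - 6) + 9*n^2 + 82*n + 9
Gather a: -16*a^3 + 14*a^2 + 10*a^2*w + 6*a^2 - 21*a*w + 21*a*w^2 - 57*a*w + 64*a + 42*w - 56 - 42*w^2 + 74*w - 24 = -16*a^3 + a^2*(10*w + 20) + a*(21*w^2 - 78*w + 64) - 42*w^2 + 116*w - 80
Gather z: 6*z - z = 5*z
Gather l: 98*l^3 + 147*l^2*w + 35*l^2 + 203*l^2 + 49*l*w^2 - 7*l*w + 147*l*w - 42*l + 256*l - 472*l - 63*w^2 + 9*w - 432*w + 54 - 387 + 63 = 98*l^3 + l^2*(147*w + 238) + l*(49*w^2 + 140*w - 258) - 63*w^2 - 423*w - 270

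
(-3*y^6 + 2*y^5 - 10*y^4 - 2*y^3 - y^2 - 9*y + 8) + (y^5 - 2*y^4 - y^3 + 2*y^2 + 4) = -3*y^6 + 3*y^5 - 12*y^4 - 3*y^3 + y^2 - 9*y + 12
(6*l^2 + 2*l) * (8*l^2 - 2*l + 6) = 48*l^4 + 4*l^3 + 32*l^2 + 12*l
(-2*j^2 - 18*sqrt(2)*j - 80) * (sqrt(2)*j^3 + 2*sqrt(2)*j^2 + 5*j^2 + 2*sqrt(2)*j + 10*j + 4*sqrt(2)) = -2*sqrt(2)*j^5 - 46*j^4 - 4*sqrt(2)*j^4 - 174*sqrt(2)*j^3 - 92*j^3 - 348*sqrt(2)*j^2 - 472*j^2 - 944*j - 160*sqrt(2)*j - 320*sqrt(2)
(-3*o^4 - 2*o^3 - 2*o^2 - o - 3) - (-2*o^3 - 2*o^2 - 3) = -3*o^4 - o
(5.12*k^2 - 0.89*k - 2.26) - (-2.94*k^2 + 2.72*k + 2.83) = 8.06*k^2 - 3.61*k - 5.09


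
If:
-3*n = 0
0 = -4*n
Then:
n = 0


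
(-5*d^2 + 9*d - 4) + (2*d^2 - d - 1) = -3*d^2 + 8*d - 5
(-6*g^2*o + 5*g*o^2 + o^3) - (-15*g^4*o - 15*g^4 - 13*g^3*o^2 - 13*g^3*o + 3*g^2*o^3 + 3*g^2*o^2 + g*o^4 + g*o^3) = 15*g^4*o + 15*g^4 + 13*g^3*o^2 + 13*g^3*o - 3*g^2*o^3 - 3*g^2*o^2 - 6*g^2*o - g*o^4 - g*o^3 + 5*g*o^2 + o^3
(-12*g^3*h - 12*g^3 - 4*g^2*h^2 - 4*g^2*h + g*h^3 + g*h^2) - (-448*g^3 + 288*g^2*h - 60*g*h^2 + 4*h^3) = -12*g^3*h + 436*g^3 - 4*g^2*h^2 - 292*g^2*h + g*h^3 + 61*g*h^2 - 4*h^3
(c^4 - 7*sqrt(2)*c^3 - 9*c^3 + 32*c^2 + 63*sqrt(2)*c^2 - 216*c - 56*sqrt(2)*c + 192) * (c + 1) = c^5 - 7*sqrt(2)*c^4 - 8*c^4 + 23*c^3 + 56*sqrt(2)*c^3 - 184*c^2 + 7*sqrt(2)*c^2 - 56*sqrt(2)*c - 24*c + 192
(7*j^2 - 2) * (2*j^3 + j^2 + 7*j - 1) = 14*j^5 + 7*j^4 + 45*j^3 - 9*j^2 - 14*j + 2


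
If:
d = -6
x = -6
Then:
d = -6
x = -6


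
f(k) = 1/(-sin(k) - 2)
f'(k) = cos(k)/(-sin(k) - 2)^2 = cos(k)/(sin(k) + 2)^2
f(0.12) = -0.47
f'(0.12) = 0.22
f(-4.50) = -0.34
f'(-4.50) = -0.02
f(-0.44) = -0.64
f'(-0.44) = 0.37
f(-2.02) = -0.91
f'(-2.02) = -0.36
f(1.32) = -0.34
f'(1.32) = 0.03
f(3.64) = -0.66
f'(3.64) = -0.38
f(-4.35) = -0.34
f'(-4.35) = -0.04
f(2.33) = -0.37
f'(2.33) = -0.09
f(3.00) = -0.47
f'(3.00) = -0.22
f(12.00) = -0.68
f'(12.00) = 0.39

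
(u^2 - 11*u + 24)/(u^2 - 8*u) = (u - 3)/u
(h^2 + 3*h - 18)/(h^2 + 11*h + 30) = (h - 3)/(h + 5)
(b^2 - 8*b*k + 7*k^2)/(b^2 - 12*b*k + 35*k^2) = (b - k)/(b - 5*k)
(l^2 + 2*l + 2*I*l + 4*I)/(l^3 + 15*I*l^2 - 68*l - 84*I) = (l + 2)/(l^2 + 13*I*l - 42)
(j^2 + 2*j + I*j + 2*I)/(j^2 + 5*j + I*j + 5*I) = (j + 2)/(j + 5)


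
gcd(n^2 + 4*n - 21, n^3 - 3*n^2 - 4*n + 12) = n - 3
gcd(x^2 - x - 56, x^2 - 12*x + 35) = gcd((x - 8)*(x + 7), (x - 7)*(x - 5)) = 1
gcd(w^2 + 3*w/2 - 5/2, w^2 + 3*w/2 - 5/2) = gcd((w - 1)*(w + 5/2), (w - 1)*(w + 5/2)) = w^2 + 3*w/2 - 5/2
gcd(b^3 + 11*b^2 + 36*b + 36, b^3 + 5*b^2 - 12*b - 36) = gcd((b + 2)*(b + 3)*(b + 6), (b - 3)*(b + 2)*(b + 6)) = b^2 + 8*b + 12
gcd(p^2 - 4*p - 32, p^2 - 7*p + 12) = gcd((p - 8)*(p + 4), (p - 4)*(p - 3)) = 1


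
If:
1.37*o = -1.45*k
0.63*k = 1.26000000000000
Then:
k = 2.00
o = -2.12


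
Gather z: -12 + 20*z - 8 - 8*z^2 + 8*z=-8*z^2 + 28*z - 20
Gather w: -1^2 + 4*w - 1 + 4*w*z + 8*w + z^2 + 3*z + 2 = w*(4*z + 12) + z^2 + 3*z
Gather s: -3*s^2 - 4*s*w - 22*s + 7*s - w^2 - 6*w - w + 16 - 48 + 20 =-3*s^2 + s*(-4*w - 15) - w^2 - 7*w - 12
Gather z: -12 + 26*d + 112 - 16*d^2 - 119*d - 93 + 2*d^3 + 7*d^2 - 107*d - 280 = 2*d^3 - 9*d^2 - 200*d - 273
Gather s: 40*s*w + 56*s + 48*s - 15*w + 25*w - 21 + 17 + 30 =s*(40*w + 104) + 10*w + 26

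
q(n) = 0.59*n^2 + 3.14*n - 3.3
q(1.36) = 2.06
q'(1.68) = 5.12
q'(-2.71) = -0.06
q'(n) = 1.18*n + 3.14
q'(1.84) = 5.31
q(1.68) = 3.64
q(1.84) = 4.48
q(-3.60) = -6.96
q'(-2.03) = 0.74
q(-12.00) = 43.98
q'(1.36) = 4.74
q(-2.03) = -7.24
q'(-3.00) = -0.40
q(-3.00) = -7.41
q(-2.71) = -7.48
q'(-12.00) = -11.02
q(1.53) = 2.89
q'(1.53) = 4.95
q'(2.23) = 5.77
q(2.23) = 6.64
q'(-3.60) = -1.11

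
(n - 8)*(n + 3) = n^2 - 5*n - 24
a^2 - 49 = (a - 7)*(a + 7)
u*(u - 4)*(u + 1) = u^3 - 3*u^2 - 4*u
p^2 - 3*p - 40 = (p - 8)*(p + 5)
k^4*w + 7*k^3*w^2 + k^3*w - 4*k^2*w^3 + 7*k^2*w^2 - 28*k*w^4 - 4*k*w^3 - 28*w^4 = (k - 2*w)*(k + 2*w)*(k + 7*w)*(k*w + w)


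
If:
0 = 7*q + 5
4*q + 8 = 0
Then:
No Solution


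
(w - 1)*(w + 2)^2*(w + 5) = w^4 + 8*w^3 + 15*w^2 - 4*w - 20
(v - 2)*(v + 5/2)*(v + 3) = v^3 + 7*v^2/2 - 7*v/2 - 15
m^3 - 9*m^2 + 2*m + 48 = (m - 8)*(m - 3)*(m + 2)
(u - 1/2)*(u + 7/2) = u^2 + 3*u - 7/4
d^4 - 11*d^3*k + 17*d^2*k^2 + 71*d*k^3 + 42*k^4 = (d - 7*k)*(d - 6*k)*(d + k)^2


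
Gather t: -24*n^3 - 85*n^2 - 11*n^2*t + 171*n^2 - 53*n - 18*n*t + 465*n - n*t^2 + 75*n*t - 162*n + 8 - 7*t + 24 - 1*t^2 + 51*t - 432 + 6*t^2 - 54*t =-24*n^3 + 86*n^2 + 250*n + t^2*(5 - n) + t*(-11*n^2 + 57*n - 10) - 400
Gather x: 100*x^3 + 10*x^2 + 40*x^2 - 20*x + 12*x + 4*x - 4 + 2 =100*x^3 + 50*x^2 - 4*x - 2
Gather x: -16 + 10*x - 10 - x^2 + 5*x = -x^2 + 15*x - 26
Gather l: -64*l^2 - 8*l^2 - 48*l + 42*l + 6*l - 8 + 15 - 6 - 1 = -72*l^2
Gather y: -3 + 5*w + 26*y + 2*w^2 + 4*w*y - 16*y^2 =2*w^2 + 5*w - 16*y^2 + y*(4*w + 26) - 3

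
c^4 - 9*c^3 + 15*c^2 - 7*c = c*(c - 7)*(c - 1)^2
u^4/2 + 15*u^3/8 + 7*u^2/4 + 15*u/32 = u*(u/2 + 1/4)*(u + 3/4)*(u + 5/2)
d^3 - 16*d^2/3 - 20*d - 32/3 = (d - 8)*(d + 2/3)*(d + 2)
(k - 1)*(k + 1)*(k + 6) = k^3 + 6*k^2 - k - 6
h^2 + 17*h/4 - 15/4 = (h - 3/4)*(h + 5)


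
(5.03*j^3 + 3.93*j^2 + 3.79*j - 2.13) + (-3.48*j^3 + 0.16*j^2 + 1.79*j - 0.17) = 1.55*j^3 + 4.09*j^2 + 5.58*j - 2.3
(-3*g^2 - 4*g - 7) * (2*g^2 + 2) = -6*g^4 - 8*g^3 - 20*g^2 - 8*g - 14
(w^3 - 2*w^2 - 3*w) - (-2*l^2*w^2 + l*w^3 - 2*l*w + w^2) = 2*l^2*w^2 - l*w^3 + 2*l*w + w^3 - 3*w^2 - 3*w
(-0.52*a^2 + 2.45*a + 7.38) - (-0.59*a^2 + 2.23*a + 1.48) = 0.07*a^2 + 0.22*a + 5.9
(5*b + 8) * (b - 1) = 5*b^2 + 3*b - 8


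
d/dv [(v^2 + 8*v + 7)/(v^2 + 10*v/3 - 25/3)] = 6*(-7*v^2 - 46*v - 135)/(9*v^4 + 60*v^3 - 50*v^2 - 500*v + 625)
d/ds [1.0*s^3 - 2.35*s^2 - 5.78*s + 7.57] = 3.0*s^2 - 4.7*s - 5.78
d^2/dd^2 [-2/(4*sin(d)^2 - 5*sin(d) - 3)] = 2*(-64*sin(d)^4 + 60*sin(d)^3 + 23*sin(d)^2 - 105*sin(d) + 74)/(-4*sin(d)^2 + 5*sin(d) + 3)^3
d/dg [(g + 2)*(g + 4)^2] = (g + 4)*(3*g + 8)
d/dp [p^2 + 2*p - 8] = 2*p + 2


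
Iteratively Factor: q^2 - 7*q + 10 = (q - 5)*(q - 2)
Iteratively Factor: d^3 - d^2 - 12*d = (d - 4)*(d^2 + 3*d) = d*(d - 4)*(d + 3)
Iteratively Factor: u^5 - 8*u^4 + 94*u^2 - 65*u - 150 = (u + 1)*(u^4 - 9*u^3 + 9*u^2 + 85*u - 150) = (u - 5)*(u + 1)*(u^3 - 4*u^2 - 11*u + 30) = (u - 5)*(u + 1)*(u + 3)*(u^2 - 7*u + 10) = (u - 5)^2*(u + 1)*(u + 3)*(u - 2)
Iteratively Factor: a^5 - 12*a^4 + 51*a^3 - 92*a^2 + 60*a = (a - 5)*(a^4 - 7*a^3 + 16*a^2 - 12*a) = (a - 5)*(a - 2)*(a^3 - 5*a^2 + 6*a) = a*(a - 5)*(a - 2)*(a^2 - 5*a + 6) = a*(a - 5)*(a - 2)^2*(a - 3)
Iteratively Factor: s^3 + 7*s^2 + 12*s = (s)*(s^2 + 7*s + 12) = s*(s + 4)*(s + 3)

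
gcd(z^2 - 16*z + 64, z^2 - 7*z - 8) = z - 8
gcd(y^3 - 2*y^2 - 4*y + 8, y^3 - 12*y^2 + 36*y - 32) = y^2 - 4*y + 4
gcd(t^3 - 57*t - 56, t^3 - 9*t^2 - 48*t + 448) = t^2 - t - 56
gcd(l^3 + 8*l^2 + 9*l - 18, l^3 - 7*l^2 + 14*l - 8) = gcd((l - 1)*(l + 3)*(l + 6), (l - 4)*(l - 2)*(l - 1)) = l - 1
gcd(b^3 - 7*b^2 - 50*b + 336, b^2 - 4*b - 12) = b - 6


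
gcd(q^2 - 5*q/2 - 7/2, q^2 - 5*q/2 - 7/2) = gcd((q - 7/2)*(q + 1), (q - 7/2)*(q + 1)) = q^2 - 5*q/2 - 7/2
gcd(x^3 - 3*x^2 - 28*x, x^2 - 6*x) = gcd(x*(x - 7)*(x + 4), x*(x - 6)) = x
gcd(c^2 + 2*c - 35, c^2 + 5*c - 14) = c + 7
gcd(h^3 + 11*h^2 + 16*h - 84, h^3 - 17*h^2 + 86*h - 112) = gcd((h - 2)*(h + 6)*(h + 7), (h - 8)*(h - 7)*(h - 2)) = h - 2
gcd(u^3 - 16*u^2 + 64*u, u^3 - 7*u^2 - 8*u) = u^2 - 8*u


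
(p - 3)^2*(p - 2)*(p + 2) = p^4 - 6*p^3 + 5*p^2 + 24*p - 36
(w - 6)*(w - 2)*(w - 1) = w^3 - 9*w^2 + 20*w - 12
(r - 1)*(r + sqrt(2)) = r^2 - r + sqrt(2)*r - sqrt(2)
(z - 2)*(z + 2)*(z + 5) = z^3 + 5*z^2 - 4*z - 20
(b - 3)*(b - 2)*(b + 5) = b^3 - 19*b + 30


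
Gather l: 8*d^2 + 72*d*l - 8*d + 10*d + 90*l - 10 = 8*d^2 + 2*d + l*(72*d + 90) - 10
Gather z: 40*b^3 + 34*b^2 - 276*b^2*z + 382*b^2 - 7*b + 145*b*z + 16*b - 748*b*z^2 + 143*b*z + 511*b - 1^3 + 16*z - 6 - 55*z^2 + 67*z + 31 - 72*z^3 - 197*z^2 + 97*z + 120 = 40*b^3 + 416*b^2 + 520*b - 72*z^3 + z^2*(-748*b - 252) + z*(-276*b^2 + 288*b + 180) + 144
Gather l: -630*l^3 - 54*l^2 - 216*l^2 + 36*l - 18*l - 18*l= -630*l^3 - 270*l^2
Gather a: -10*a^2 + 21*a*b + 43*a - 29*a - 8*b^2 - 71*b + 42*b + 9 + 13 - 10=-10*a^2 + a*(21*b + 14) - 8*b^2 - 29*b + 12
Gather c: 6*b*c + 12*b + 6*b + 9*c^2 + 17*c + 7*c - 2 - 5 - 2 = 18*b + 9*c^2 + c*(6*b + 24) - 9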